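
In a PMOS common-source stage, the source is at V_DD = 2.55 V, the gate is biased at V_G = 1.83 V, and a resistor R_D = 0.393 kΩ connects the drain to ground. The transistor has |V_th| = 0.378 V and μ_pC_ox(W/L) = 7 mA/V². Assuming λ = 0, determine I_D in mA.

V_SG = V_DD − V_G = 2.55 − 1.83 = 0.72 V, so V_ov = 0.72 − 0.378 = 0.342 V.
Assume saturation: I_D = ½ k_p V_ov² = 0.5 × 7 × 0.342² = 0.409 mA, giving V_SD = V_DD − I_D R_D = 2.55 − 0.409 × 0.393 = 2.39 V.
V_SD = 2.39 V ≥ V_ov = 0.342 V, confirming saturation.

I_D = 0.409 mA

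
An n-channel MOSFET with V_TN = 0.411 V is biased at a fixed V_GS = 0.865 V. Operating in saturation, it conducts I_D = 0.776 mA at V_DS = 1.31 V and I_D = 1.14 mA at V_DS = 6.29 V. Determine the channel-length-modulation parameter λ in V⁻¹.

λ = 0.107 V⁻¹

With V_GS fixed, I_D ∝ (1 + λ V_DS) in saturation, so I_D2/I_D1 = (1 + λ V_DS2)/(1 + λ V_DS1).
1.14/0.776 = 1.469 = (1 + 6.29 λ)/(1 + 1.31 λ).
Solving: λ (I_D1 V_DS2 − I_D2 V_DS1) = I_D2 − I_D1, so λ = (1.14 − 0.776) / (0.776 × 6.29 − 1.14 × 1.31) = 0.364 / 3.39 = 0.107 V⁻¹.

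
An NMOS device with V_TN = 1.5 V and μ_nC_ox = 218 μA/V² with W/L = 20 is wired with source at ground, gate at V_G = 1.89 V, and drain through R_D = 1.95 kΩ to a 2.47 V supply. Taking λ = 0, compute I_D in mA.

I_D = 0.332 mA

V_GS = V_G = 1.89 V, so V_ov = 1.89 − 1.5 = 0.39 V.
k_n = μ_nC_ox · (W/L) = 4.36 mA/V².
Assume saturation: I_D = ½ k_n V_ov² = 0.5 × 4.36 × 0.39² = 0.332 mA, giving V_DS = V_DD − I_D R_D = 2.47 − 0.332 × 1.95 = 1.82 V.
V_DS = 1.82 V ≥ V_ov = 0.39 V, confirming saturation.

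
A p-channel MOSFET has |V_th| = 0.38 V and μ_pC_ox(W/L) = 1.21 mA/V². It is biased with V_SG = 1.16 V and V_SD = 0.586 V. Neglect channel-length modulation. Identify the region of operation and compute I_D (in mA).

V_ov = V_SG − |V_th| = 1.16 − 0.38 = 0.78 V.
Since V_SD = 0.586 V < V_ov = 0.78 V, the device is in the triode region.
I_D = k_p [V_ov · V_SD − ½ V_SD²] = 1.21 × [0.78 × 0.586 − 0.5 × 0.586²] = 0.345 mA.

Triode; I_D = 0.345 mA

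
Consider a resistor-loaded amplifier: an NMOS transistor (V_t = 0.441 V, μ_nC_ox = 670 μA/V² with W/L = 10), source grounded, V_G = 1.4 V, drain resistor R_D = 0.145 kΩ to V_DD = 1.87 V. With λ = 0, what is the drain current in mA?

V_GS = V_G = 1.4 V, so V_ov = 1.4 − 0.441 = 0.959 V.
k_n = μ_nC_ox · (W/L) = 6.7 mA/V².
Assume saturation: I_D = ½ k_n V_ov² = 0.5 × 6.7 × 0.959² = 3.08 mA, giving V_DS = V_DD − I_D R_D = 1.87 − 3.08 × 0.145 = 1.42 V.
V_DS = 1.42 V ≥ V_ov = 0.959 V, confirming saturation.

I_D = 3.08 mA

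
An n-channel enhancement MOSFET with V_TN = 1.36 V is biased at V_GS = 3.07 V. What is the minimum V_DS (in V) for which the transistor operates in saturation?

V_DS,sat = 1.71 V

The boundary between triode and saturation is V_DS = V_GS − V_TN = V_ov.
V_ov = 3.07 − 1.36 = 1.71 V.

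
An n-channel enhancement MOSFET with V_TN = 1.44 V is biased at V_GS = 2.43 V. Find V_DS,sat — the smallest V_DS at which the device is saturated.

The boundary between triode and saturation is V_DS = V_GS − V_TN = V_ov.
V_ov = 2.43 − 1.44 = 0.99 V.

V_DS,sat = 0.990 V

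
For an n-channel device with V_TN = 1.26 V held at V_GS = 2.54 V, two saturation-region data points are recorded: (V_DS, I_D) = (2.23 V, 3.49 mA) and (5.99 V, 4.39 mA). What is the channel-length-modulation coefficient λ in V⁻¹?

λ = 0.0810 V⁻¹

With V_GS fixed, I_D ∝ (1 + λ V_DS) in saturation, so I_D2/I_D1 = (1 + λ V_DS2)/(1 + λ V_DS1).
4.39/3.49 = 1.258 = (1 + 5.99 λ)/(1 + 2.23 λ).
Solving: λ (I_D1 V_DS2 − I_D2 V_DS1) = I_D2 − I_D1, so λ = (4.39 − 3.49) / (3.49 × 5.99 − 4.39 × 2.23) = 0.9 / 11.1 = 0.081 V⁻¹.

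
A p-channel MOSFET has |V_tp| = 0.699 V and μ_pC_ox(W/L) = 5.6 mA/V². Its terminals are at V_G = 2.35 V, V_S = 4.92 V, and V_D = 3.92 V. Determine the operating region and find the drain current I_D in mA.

V_SG = V_S − V_G = 4.92 − 2.35 = 2.57 V; V_SD = V_S − V_D = 4.92 − 3.92 = 1 V.
V_ov = V_SG − |V_tp| = 2.57 − 0.699 = 1.87 V.
Since V_SD = 1 V < V_ov = 1.87 V, the device is in the triode region.
I_D = k_p [V_ov · V_SD − ½ V_SD²] = 5.6 × [1.87 × 1 − 0.5 × 1²] = 7.68 mA.

Triode; I_D = 7.68 mA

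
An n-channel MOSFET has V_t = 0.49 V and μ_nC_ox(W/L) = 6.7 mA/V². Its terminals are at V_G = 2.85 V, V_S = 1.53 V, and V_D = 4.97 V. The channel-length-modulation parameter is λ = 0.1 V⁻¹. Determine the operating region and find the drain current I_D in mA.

Saturation; I_D = 3.10 mA

V_GS = V_G − V_S = 2.85 − 1.53 = 1.32 V; V_DS = V_D − V_S = 4.97 − 1.53 = 3.44 V.
V_ov = V_GS − V_t = 1.32 − 0.49 = 0.83 V.
Since V_DS = 3.44 V ≥ V_ov = 0.83 V, the device is in saturation.
I_D = ½ k_n V_ov² (1 + λ V_DS) = 0.5 × 6.7 × 0.83² × (1 + 0.1 × 3.44) = 3.1 mA.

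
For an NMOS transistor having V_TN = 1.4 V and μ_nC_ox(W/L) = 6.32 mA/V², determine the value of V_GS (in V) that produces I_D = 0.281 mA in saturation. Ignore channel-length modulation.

In saturation I_D = ½ k_n (V_GS − V_TN)², so V_GS − V_TN = √(2 I_D / k_n) = √(2 × 0.281 / 6.32) = 0.298 V.
V_GS = 1.4 + 0.298 = 1.7 V.

V_GS = 1.70 V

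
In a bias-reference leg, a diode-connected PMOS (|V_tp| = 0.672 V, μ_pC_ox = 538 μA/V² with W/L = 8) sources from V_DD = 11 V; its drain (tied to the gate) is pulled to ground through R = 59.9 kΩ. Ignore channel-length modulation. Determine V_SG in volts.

With gate tied to drain, V_SG = V_SD ≥ V_SG − |V_tp|, so the device is in saturation.
k_p = μ_pC_ox · (W/L) = 4.304 mA/V².
KCL at the drain: ½ k_p (V_SG − |V_tp|)² = (V_DD − V_SG)/R.
Let x = V_SG − 0.672. Then 129 x² + x − 10.33 = 0, giving x = 0.279 V (positive root), so V_SG = 0.951 V.
I_D = (V_DD − V_SG)/R = (11 − 0.951) / 59.9 = 0.168 mA.

V_SG = 0.951 V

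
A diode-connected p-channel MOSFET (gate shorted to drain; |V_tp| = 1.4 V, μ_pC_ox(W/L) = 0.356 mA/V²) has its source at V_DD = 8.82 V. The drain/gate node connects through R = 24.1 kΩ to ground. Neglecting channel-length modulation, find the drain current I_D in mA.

I_D = 0.258 mA

With gate tied to drain, V_SG = V_SD ≥ V_SG − |V_tp|, so the device is in saturation.
KCL at the drain: ½ k_p (V_SG − |V_tp|)² = (V_DD − V_SG)/R.
Let x = V_SG − 1.4. Then 4.29 x² + x − 7.42 = 0, giving x = 1.2 V (positive root), so V_SG = 2.6 V.
I_D = (V_DD − V_SG)/R = (8.82 − 2.6) / 24.1 = 0.258 mA.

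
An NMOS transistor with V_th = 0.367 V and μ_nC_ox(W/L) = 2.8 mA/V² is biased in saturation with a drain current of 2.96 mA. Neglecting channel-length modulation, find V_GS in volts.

V_GS = 1.82 V

In saturation I_D = ½ k_n (V_GS − V_th)², so V_GS − V_th = √(2 I_D / k_n) = √(2 × 2.96 / 2.8) = 1.45 V.
V_GS = 0.367 + 1.45 = 1.82 V.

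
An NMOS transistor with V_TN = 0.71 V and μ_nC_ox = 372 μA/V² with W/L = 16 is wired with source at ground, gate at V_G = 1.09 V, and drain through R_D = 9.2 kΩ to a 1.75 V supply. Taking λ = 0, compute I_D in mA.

I_D = 0.180 mA

V_GS = V_G = 1.09 V, so V_ov = 1.09 − 0.71 = 0.38 V.
k_n = μ_nC_ox · (W/L) = 5.952 mA/V².
Assume saturation: I_D = ½ k_n V_ov² = 0.5 × 5.952 × 0.38² = 0.43 mA, giving V_DS = V_DD − I_D R_D = 1.75 − 0.43 × 9.2 = -2.2 V.
But -2.2 V < V_ov = 0.38 V, so the device is actually in triode.
In triode I_D = k_n[V_ov V_DS − ½ V_DS²] and I_D = (V_DD − V_DS)/R_D. Equating: 27.4 V_DS² − 21.81 V_DS + 1.75 = 0, giving V_DS = 0.0905 V (the root below V_ov).
I_D = (1.75 − 0.0905) / 9.2 = 0.18 mA.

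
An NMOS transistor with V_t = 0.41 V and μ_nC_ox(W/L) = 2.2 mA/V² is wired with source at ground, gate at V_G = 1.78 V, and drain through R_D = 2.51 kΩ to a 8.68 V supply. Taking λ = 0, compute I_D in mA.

I_D = 2.06 mA

V_GS = V_G = 1.78 V, so V_ov = 1.78 − 0.41 = 1.37 V.
Assume saturation: I_D = ½ k_n V_ov² = 0.5 × 2.2 × 1.37² = 2.06 mA, giving V_DS = V_DD − I_D R_D = 8.68 − 2.06 × 2.51 = 3.5 V.
V_DS = 3.5 V ≥ V_ov = 1.37 V, confirming saturation.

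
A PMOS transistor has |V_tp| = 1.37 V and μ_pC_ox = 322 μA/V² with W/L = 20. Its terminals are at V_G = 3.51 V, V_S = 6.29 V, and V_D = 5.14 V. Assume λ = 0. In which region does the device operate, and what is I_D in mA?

V_SG = V_S − V_G = 6.29 − 3.51 = 2.78 V; V_SD = V_S − V_D = 6.29 − 5.14 = 1.15 V.
k_p = μ_pC_ox · (W/L) = 6.44 mA/V².
V_ov = V_SG − |V_tp| = 2.78 − 1.37 = 1.41 V.
Since V_SD = 1.15 V < V_ov = 1.41 V, the device is in the triode region.
I_D = k_p [V_ov · V_SD − ½ V_SD²] = 6.44 × [1.41 × 1.15 − 0.5 × 1.15²] = 6.18 mA.

Triode; I_D = 6.18 mA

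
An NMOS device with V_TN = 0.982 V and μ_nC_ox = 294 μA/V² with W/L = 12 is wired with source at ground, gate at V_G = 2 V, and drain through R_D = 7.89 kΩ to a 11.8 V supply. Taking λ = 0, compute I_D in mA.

V_GS = V_G = 2 V, so V_ov = 2 − 0.982 = 1.02 V.
k_n = μ_nC_ox · (W/L) = 3.528 mA/V².
Assume saturation: I_D = ½ k_n V_ov² = 0.5 × 3.528 × 1.02² = 1.83 mA, giving V_DS = V_DD − I_D R_D = 11.8 − 1.83 × 7.89 = -2.62 V.
But -2.62 V < V_ov = 1.02 V, so the device is actually in triode.
In triode I_D = k_n[V_ov V_DS − ½ V_DS²] and I_D = (V_DD − V_DS)/R_D. Equating: 13.9 V_DS² − 29.34 V_DS + 11.8 = 0, giving V_DS = 0.541 V (the root below V_ov).
I_D = (11.8 − 0.541) / 7.89 = 1.43 mA.

I_D = 1.43 mA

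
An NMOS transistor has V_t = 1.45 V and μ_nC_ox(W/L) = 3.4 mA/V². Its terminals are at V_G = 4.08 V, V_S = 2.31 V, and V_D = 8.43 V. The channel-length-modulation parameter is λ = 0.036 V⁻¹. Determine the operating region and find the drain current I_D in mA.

V_GS = V_G − V_S = 4.08 − 2.31 = 1.77 V; V_DS = V_D − V_S = 8.43 − 2.31 = 6.12 V.
V_ov = V_GS − V_t = 1.77 − 1.45 = 0.32 V.
Since V_DS = 6.12 V ≥ V_ov = 0.32 V, the device is in saturation.
I_D = ½ k_n V_ov² (1 + λ V_DS) = 0.5 × 3.4 × 0.32² × (1 + 0.036 × 6.12) = 0.212 mA.

Saturation; I_D = 0.212 mA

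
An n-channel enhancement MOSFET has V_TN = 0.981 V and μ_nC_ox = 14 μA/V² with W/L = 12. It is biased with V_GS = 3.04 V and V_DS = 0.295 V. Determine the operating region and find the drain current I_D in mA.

Triode; I_D = 0.0947 mA

k_n = μ_nC_ox · (W/L) = 0.168 mA/V².
V_ov = V_GS − V_TN = 3.04 − 0.981 = 2.06 V.
Since V_DS = 0.295 V < V_ov = 2.06 V, the device is in the triode region.
I_D = k_n [V_ov · V_DS − ½ V_DS²] = 0.168 × [2.06 × 0.295 − 0.5 × 0.295²] = 0.0947 mA.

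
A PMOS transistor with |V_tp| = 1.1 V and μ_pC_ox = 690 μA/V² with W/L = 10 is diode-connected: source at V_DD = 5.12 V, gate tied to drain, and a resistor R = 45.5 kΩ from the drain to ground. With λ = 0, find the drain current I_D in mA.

I_D = 0.0849 mA

With gate tied to drain, V_SG = V_SD ≥ V_SG − |V_tp|, so the device is in saturation.
k_p = μ_pC_ox · (W/L) = 6.9 mA/V².
KCL at the drain: ½ k_p (V_SG − |V_tp|)² = (V_DD − V_SG)/R.
Let x = V_SG − 1.1. Then 157 x² + x − 4.02 = 0, giving x = 0.157 V (positive root), so V_SG = 1.26 V.
I_D = (V_DD − V_SG)/R = (5.12 − 1.26) / 45.5 = 0.0849 mA.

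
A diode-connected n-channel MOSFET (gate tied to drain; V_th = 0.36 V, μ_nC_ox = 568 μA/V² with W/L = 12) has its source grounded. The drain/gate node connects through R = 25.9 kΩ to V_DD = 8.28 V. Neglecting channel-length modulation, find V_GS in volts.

V_GS = 0.654 V

With gate tied to drain, V_GS = V_DS ≥ V_GS − V_th, so the device is in saturation.
k_n = μ_nC_ox · (W/L) = 6.816 mA/V².
KCL at the drain: ½ k_n (V_GS − V_th)² = (V_DD − V_GS)/R.
Let x = V_GS − 0.36. Then 88.3 x² + x − 7.92 = 0, giving x = 0.294 V (positive root), so V_GS = 0.654 V.
I_D = (V_DD − V_GS)/R = (8.28 − 0.654) / 25.9 = 0.294 mA.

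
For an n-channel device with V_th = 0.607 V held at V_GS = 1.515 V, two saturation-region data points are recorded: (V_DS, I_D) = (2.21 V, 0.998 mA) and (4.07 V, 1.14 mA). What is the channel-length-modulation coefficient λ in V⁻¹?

λ = 0.0921 V⁻¹

With V_GS fixed, I_D ∝ (1 + λ V_DS) in saturation, so I_D2/I_D1 = (1 + λ V_DS2)/(1 + λ V_DS1).
1.14/0.998 = 1.142 = (1 + 4.07 λ)/(1 + 2.21 λ).
Solving: λ (I_D1 V_DS2 − I_D2 V_DS1) = I_D2 − I_D1, so λ = (1.14 − 0.998) / (0.998 × 4.07 − 1.14 × 2.21) = 0.142 / 1.54 = 0.0921 V⁻¹.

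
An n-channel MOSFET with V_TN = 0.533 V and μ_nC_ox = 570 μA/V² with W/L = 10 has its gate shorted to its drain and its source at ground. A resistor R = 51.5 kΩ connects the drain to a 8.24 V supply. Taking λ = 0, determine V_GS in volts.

V_GS = 0.759 V

With gate tied to drain, V_GS = V_DS ≥ V_GS − V_TN, so the device is in saturation.
k_n = μ_nC_ox · (W/L) = 5.7 mA/V².
KCL at the drain: ½ k_n (V_GS − V_TN)² = (V_DD − V_GS)/R.
Let x = V_GS − 0.533. Then 147 x² + x − 7.707 = 0, giving x = 0.226 V (positive root), so V_GS = 0.759 V.
I_D = (V_DD − V_GS)/R = (8.24 − 0.759) / 51.5 = 0.145 mA.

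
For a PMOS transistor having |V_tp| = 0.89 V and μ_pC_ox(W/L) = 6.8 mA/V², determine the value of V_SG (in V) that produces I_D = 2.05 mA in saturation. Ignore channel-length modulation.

In saturation I_D = ½ k_p (V_SG − |V_tp|)², so V_SG − |V_tp| = √(2 I_D / k_p) = √(2 × 2.05 / 6.8) = 0.776 V.
V_SG = 0.89 + 0.776 = 1.67 V.

V_SG = 1.67 V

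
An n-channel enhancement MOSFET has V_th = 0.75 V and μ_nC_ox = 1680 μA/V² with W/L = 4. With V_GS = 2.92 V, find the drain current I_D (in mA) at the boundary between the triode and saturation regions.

At the boundary V_DS = V_ov = V_GS − V_th = 2.92 − 0.75 = 2.17 V.
k_n = μ_nC_ox · (W/L) = 6.72 mA/V².
I_D = ½ k_n V_ov² = 0.5 × 6.72 × 2.17² = 15.8 mA.

I_D = 15.8 mA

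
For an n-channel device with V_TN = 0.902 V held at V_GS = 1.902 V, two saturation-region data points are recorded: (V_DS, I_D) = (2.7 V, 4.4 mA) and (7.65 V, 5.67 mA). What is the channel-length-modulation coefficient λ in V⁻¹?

With V_GS fixed, I_D ∝ (1 + λ V_DS) in saturation, so I_D2/I_D1 = (1 + λ V_DS2)/(1 + λ V_DS1).
5.67/4.4 = 1.289 = (1 + 7.65 λ)/(1 + 2.7 λ).
Solving: λ (I_D1 V_DS2 − I_D2 V_DS1) = I_D2 − I_D1, so λ = (5.67 − 4.4) / (4.4 × 7.65 − 5.67 × 2.7) = 1.27 / 18.4 = 0.0692 V⁻¹.

λ = 0.0692 V⁻¹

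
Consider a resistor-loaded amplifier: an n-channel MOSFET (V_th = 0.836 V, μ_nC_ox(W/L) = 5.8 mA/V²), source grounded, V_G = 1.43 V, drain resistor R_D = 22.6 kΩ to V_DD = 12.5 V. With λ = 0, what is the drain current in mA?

I_D = 0.545 mA

V_GS = V_G = 1.43 V, so V_ov = 1.43 − 0.836 = 0.594 V.
Assume saturation: I_D = ½ k_n V_ov² = 0.5 × 5.8 × 0.594² = 1.02 mA, giving V_DS = V_DD − I_D R_D = 12.5 − 1.02 × 22.6 = -10.6 V.
But -10.6 V < V_ov = 0.594 V, so the device is actually in triode.
In triode I_D = k_n[V_ov V_DS − ½ V_DS²] and I_D = (V_DD − V_DS)/R_D. Equating: 65.5 V_DS² − 78.86 V_DS + 12.5 = 0, giving V_DS = 0.188 V (the root below V_ov).
I_D = (12.5 − 0.188) / 22.6 = 0.545 mA.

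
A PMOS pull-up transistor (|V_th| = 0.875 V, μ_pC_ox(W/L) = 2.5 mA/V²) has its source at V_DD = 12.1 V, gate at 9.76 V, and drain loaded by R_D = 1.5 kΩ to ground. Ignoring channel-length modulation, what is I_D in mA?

I_D = 2.68 mA

V_SG = V_DD − V_G = 12.1 − 9.76 = 2.34 V, so V_ov = 2.34 − 0.875 = 1.46 V.
Assume saturation: I_D = ½ k_p V_ov² = 0.5 × 2.5 × 1.46² = 2.68 mA, giving V_SD = V_DD − I_D R_D = 12.1 − 2.68 × 1.5 = 8.08 V.
V_SD = 8.08 V ≥ V_ov = 1.46 V, confirming saturation.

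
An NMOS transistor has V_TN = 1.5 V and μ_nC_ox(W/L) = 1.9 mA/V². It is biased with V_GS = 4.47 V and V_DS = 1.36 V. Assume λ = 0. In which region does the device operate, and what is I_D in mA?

V_ov = V_GS − V_TN = 4.47 − 1.5 = 2.97 V.
Since V_DS = 1.36 V < V_ov = 2.97 V, the device is in the triode region.
I_D = k_n [V_ov · V_DS − ½ V_DS²] = 1.9 × [2.97 × 1.36 − 0.5 × 1.36²] = 5.92 mA.

Triode; I_D = 5.92 mA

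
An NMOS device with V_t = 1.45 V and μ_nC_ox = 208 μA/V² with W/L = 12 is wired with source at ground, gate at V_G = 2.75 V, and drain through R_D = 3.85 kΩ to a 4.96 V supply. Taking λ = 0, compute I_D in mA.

I_D = 1.18 mA

V_GS = V_G = 2.75 V, so V_ov = 2.75 − 1.45 = 1.3 V.
k_n = μ_nC_ox · (W/L) = 2.496 mA/V².
Assume saturation: I_D = ½ k_n V_ov² = 0.5 × 2.496 × 1.3² = 2.11 mA, giving V_DS = V_DD − I_D R_D = 4.96 − 2.11 × 3.85 = -3.16 V.
But -3.16 V < V_ov = 1.3 V, so the device is actually in triode.
In triode I_D = k_n[V_ov V_DS − ½ V_DS²] and I_D = (V_DD − V_DS)/R_D. Equating: 4.8 V_DS² − 13.49 V_DS + 4.96 = 0, giving V_DS = 0.435 V (the root below V_ov).
I_D = (4.96 − 0.435) / 3.85 = 1.18 mA.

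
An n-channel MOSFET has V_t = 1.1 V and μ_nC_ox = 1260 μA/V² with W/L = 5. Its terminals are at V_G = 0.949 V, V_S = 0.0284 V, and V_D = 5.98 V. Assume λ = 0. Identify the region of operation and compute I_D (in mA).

V_GS = V_G − V_S = 0.949 − 0.0284 = 0.921 V; V_DS = V_D − V_S = 5.98 − 0.0284 = 5.95 V.
V_GS = 0.921 V < V_t = 1.1 V, so the transistor is in cutoff.

Cutoff; I_D = 0 mA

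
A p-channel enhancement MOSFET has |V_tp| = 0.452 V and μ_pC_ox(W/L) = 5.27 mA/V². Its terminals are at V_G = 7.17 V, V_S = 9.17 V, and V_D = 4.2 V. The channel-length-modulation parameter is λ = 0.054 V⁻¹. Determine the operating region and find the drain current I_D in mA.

V_SG = V_S − V_G = 9.17 − 7.17 = 2 V; V_SD = V_S − V_D = 9.17 − 4.2 = 4.97 V.
V_ov = V_SG − |V_tp| = 2 − 0.452 = 1.55 V.
Since V_SD = 4.97 V ≥ V_ov = 1.55 V, the device is in saturation.
I_D = ½ k_p V_ov² (1 + λ V_SD) = 0.5 × 5.27 × 1.55² × (1 + 0.054 × 4.97) = 8.01 mA.

Saturation; I_D = 8.01 mA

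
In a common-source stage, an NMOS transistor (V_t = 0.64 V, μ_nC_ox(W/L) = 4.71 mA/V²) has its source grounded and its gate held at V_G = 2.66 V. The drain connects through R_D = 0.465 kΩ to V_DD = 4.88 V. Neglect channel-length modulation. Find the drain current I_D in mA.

I_D = 7.95 mA

V_GS = V_G = 2.66 V, so V_ov = 2.66 − 0.64 = 2.02 V.
Assume saturation: I_D = ½ k_n V_ov² = 0.5 × 4.71 × 2.02² = 9.61 mA, giving V_DS = V_DD − I_D R_D = 4.88 − 9.61 × 0.465 = 0.412 V.
But 0.412 V < V_ov = 2.02 V, so the device is actually in triode.
In triode I_D = k_n[V_ov V_DS − ½ V_DS²] and I_D = (V_DD − V_DS)/R_D. Equating: 1.1 V_DS² − 5.424 V_DS + 4.88 = 0, giving V_DS = 1.18 V (the root below V_ov).
I_D = (4.88 − 1.18) / 0.465 = 7.95 mA.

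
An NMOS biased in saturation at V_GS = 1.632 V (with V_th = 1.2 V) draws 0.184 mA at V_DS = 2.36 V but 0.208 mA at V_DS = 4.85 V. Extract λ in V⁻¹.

λ = 0.0598 V⁻¹

With V_GS fixed, I_D ∝ (1 + λ V_DS) in saturation, so I_D2/I_D1 = (1 + λ V_DS2)/(1 + λ V_DS1).
0.208/0.184 = 1.13 = (1 + 4.85 λ)/(1 + 2.36 λ).
Solving: λ (I_D1 V_DS2 − I_D2 V_DS1) = I_D2 − I_D1, so λ = (0.208 − 0.184) / (0.184 × 4.85 − 0.208 × 2.36) = 0.024 / 0.402 = 0.0598 V⁻¹.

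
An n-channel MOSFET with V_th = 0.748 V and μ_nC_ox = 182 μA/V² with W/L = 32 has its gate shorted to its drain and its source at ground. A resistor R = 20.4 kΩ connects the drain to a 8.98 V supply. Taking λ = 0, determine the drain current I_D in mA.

I_D = 0.386 mA

With gate tied to drain, V_GS = V_DS ≥ V_GS − V_th, so the device is in saturation.
k_n = μ_nC_ox · (W/L) = 5.824 mA/V².
KCL at the drain: ½ k_n (V_GS − V_th)² = (V_DD − V_GS)/R.
Let x = V_GS − 0.748. Then 59.4 x² + x − 8.232 = 0, giving x = 0.364 V (positive root), so V_GS = 1.11 V.
I_D = (V_DD − V_GS)/R = (8.98 − 1.11) / 20.4 = 0.386 mA.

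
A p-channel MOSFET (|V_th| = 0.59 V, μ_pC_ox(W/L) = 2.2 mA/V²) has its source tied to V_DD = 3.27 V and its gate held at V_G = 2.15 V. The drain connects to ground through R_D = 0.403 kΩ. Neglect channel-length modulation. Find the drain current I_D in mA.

V_SG = V_DD − V_G = 3.27 − 2.15 = 1.12 V, so V_ov = 1.12 − 0.59 = 0.53 V.
Assume saturation: I_D = ½ k_p V_ov² = 0.5 × 2.2 × 0.53² = 0.309 mA, giving V_SD = V_DD − I_D R_D = 3.27 − 0.309 × 0.403 = 3.15 V.
V_SD = 3.15 V ≥ V_ov = 0.53 V, confirming saturation.

I_D = 0.309 mA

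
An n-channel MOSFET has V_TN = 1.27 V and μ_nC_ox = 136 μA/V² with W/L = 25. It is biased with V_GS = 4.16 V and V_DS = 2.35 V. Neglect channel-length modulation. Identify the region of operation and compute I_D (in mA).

k_n = μ_nC_ox · (W/L) = 3.4 mA/V².
V_ov = V_GS − V_TN = 4.16 − 1.27 = 2.89 V.
Since V_DS = 2.35 V < V_ov = 2.89 V, the device is in the triode region.
I_D = k_n [V_ov · V_DS − ½ V_DS²] = 3.4 × [2.89 × 2.35 − 0.5 × 2.35²] = 13.7 mA.

Triode; I_D = 13.7 mA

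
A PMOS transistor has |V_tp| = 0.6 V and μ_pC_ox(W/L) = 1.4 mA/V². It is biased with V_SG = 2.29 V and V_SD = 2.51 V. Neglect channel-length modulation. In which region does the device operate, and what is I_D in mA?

V_ov = V_SG − |V_tp| = 2.29 − 0.6 = 1.69 V.
Since V_SD = 2.51 V ≥ V_ov = 1.69 V, the device is in saturation.
I_D = ½ k_p V_ov² = 0.5 × 1.4 × 1.69² = 2 mA.

Saturation; I_D = 2.00 mA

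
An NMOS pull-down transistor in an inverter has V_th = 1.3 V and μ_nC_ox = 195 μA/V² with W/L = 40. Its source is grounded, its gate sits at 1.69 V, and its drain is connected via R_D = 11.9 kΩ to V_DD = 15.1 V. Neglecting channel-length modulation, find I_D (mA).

I_D = 0.593 mA

V_GS = V_G = 1.69 V, so V_ov = 1.69 − 1.3 = 0.39 V.
k_n = μ_nC_ox · (W/L) = 7.8 mA/V².
Assume saturation: I_D = ½ k_n V_ov² = 0.5 × 7.8 × 0.39² = 0.593 mA, giving V_DS = V_DD − I_D R_D = 15.1 − 0.593 × 11.9 = 8.04 V.
V_DS = 8.04 V ≥ V_ov = 0.39 V, confirming saturation.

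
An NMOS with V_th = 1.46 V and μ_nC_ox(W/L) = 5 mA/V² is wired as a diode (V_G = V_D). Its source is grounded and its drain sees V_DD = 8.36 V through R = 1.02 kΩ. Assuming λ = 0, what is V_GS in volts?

V_GS = 2.92 V

With gate tied to drain, V_GS = V_DS ≥ V_GS − V_th, so the device is in saturation.
KCL at the drain: ½ k_n (V_GS − V_th)² = (V_DD − V_GS)/R.
Let x = V_GS − 1.46. Then 2.55 x² + x − 6.9 = 0, giving x = 1.46 V (positive root), so V_GS = 2.92 V.
I_D = (V_DD − V_GS)/R = (8.36 − 2.92) / 1.02 = 5.33 mA.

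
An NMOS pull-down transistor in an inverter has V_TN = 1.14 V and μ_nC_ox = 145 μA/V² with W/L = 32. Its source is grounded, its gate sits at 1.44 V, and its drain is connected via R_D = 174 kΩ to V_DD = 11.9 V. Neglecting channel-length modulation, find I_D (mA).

V_GS = V_G = 1.44 V, so V_ov = 1.44 − 1.14 = 0.3 V.
k_n = μ_nC_ox · (W/L) = 4.64 mA/V².
Assume saturation: I_D = ½ k_n V_ov² = 0.5 × 4.64 × 0.3² = 0.209 mA, giving V_DS = V_DD − I_D R_D = 11.9 − 0.209 × 174 = -24.4 V.
But -24.4 V < V_ov = 0.3 V, so the device is actually in triode.
In triode I_D = k_n[V_ov V_DS − ½ V_DS²] and I_D = (V_DD − V_DS)/R_D. Equating: 404 V_DS² − 243.2 V_DS + 11.9 = 0, giving V_DS = 0.0537 V (the root below V_ov).
I_D = (11.9 − 0.0537) / 174 = 0.0681 mA.

I_D = 0.0681 mA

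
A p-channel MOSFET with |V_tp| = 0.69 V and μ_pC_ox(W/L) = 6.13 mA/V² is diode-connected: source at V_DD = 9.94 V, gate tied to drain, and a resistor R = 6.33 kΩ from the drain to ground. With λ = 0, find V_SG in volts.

With gate tied to drain, V_SG = V_SD ≥ V_SG − |V_tp|, so the device is in saturation.
KCL at the drain: ½ k_p (V_SG − |V_tp|)² = (V_DD − V_SG)/R.
Let x = V_SG − 0.69. Then 19.4 x² + x − 9.25 = 0, giving x = 0.665 V (positive root), so V_SG = 1.36 V.
I_D = (V_DD − V_SG)/R = (9.94 − 1.36) / 6.33 = 1.36 mA.

V_SG = 1.36 V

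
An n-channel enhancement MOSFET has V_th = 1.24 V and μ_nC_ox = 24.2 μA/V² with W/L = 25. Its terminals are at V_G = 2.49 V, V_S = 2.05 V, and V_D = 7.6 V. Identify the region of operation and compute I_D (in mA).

Cutoff; I_D = 0 mA

V_GS = V_G − V_S = 2.49 − 2.05 = 0.44 V; V_DS = V_D − V_S = 7.6 − 2.05 = 5.55 V.
V_GS = 0.44 V < V_th = 1.24 V, so the transistor is in cutoff.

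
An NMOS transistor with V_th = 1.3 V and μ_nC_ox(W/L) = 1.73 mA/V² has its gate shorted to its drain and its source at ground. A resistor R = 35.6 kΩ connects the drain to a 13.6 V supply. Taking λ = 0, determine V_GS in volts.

V_GS = 1.92 V

With gate tied to drain, V_GS = V_DS ≥ V_GS − V_th, so the device is in saturation.
KCL at the drain: ½ k_n (V_GS − V_th)² = (V_DD − V_GS)/R.
Let x = V_GS − 1.3. Then 30.8 x² + x − 12.3 = 0, giving x = 0.616 V (positive root), so V_GS = 1.92 V.
I_D = (V_DD − V_GS)/R = (13.6 − 1.92) / 35.6 = 0.328 mA.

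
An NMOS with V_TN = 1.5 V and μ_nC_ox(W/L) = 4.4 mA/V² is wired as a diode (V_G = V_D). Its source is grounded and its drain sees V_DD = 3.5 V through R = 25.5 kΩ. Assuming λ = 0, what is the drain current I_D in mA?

I_D = 0.0714 mA

With gate tied to drain, V_GS = V_DS ≥ V_GS − V_TN, so the device is in saturation.
KCL at the drain: ½ k_n (V_GS − V_TN)² = (V_DD − V_GS)/R.
Let x = V_GS − 1.5. Then 56.1 x² + x − 2 = 0, giving x = 0.18 V (positive root), so V_GS = 1.68 V.
I_D = (V_DD − V_GS)/R = (3.5 − 1.68) / 25.5 = 0.0714 mA.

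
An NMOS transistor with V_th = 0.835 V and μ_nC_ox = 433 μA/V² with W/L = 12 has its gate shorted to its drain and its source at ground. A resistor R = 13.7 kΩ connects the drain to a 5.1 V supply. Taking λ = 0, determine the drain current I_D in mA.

I_D = 0.287 mA

With gate tied to drain, V_GS = V_DS ≥ V_GS − V_th, so the device is in saturation.
k_n = μ_nC_ox · (W/L) = 5.196 mA/V².
KCL at the drain: ½ k_n (V_GS − V_th)² = (V_DD − V_GS)/R.
Let x = V_GS − 0.835. Then 35.6 x² + x − 4.265 = 0, giving x = 0.332 V (positive root), so V_GS = 1.17 V.
I_D = (V_DD − V_GS)/R = (5.1 − 1.17) / 13.7 = 0.287 mA.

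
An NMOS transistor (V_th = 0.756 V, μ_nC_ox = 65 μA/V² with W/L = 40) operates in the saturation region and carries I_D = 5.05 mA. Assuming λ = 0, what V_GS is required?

k_n = μ_nC_ox · (W/L) = 2.6 mA/V².
In saturation I_D = ½ k_n (V_GS − V_th)², so V_GS − V_th = √(2 I_D / k_n) = √(2 × 5.05 / 2.6) = 1.97 V.
V_GS = 0.756 + 1.97 = 2.73 V.

V_GS = 2.73 V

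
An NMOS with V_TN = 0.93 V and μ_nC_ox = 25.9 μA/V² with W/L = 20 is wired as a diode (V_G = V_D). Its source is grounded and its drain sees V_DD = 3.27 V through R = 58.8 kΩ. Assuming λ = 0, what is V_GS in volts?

V_GS = 1.29 V

With gate tied to drain, V_GS = V_DS ≥ V_GS − V_TN, so the device is in saturation.
k_n = μ_nC_ox · (W/L) = 0.518 mA/V².
KCL at the drain: ½ k_n (V_GS − V_TN)² = (V_DD − V_GS)/R.
Let x = V_GS − 0.93. Then 15.2 x² + x − 2.34 = 0, giving x = 0.361 V (positive root), so V_GS = 1.29 V.
I_D = (V_DD − V_GS)/R = (3.27 − 1.29) / 58.8 = 0.0337 mA.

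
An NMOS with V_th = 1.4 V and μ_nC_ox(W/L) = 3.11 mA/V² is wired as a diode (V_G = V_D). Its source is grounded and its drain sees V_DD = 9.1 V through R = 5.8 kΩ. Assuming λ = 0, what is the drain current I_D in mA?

I_D = 1.18 mA

With gate tied to drain, V_GS = V_DS ≥ V_GS − V_th, so the device is in saturation.
KCL at the drain: ½ k_n (V_GS − V_th)² = (V_DD − V_GS)/R.
Let x = V_GS − 1.4. Then 9.02 x² + x − 7.7 = 0, giving x = 0.87 V (positive root), so V_GS = 2.27 V.
I_D = (V_DD − V_GS)/R = (9.1 − 2.27) / 5.8 = 1.18 mA.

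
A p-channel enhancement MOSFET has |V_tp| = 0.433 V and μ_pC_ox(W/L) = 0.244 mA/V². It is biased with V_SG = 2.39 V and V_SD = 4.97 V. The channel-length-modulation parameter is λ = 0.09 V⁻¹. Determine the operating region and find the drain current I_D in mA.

Saturation; I_D = 0.676 mA

V_ov = V_SG − |V_tp| = 2.39 − 0.433 = 1.96 V.
Since V_SD = 4.97 V ≥ V_ov = 1.96 V, the device is in saturation.
I_D = ½ k_p V_ov² (1 + λ V_SD) = 0.5 × 0.244 × 1.96² × (1 + 0.09 × 4.97) = 0.676 mA.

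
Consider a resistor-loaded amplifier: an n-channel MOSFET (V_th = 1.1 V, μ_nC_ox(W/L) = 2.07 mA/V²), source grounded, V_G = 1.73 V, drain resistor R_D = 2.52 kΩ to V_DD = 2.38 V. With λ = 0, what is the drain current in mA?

V_GS = V_G = 1.73 V, so V_ov = 1.73 − 1.1 = 0.63 V.
Assume saturation: I_D = ½ k_n V_ov² = 0.5 × 2.07 × 0.63² = 0.411 mA, giving V_DS = V_DD − I_D R_D = 2.38 − 0.411 × 2.52 = 1.34 V.
V_DS = 1.34 V ≥ V_ov = 0.63 V, confirming saturation.

I_D = 0.411 mA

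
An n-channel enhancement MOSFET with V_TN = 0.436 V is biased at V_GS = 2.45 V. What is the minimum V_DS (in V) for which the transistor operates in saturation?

The boundary between triode and saturation is V_DS = V_GS − V_TN = V_ov.
V_ov = 2.45 − 0.436 = 2.01 V.

V_DS,sat = 2.01 V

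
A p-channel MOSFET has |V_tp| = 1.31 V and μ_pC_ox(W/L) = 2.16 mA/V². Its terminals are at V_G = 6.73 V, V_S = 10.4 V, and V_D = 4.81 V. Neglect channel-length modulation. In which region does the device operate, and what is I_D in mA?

Saturation; I_D = 6.02 mA

V_SG = V_S − V_G = 10.4 − 6.73 = 3.67 V; V_SD = V_S − V_D = 10.4 − 4.81 = 5.59 V.
V_ov = V_SG − |V_tp| = 3.67 − 1.31 = 2.36 V.
Since V_SD = 5.59 V ≥ V_ov = 2.36 V, the device is in saturation.
I_D = ½ k_p V_ov² = 0.5 × 2.16 × 2.36² = 6.02 mA.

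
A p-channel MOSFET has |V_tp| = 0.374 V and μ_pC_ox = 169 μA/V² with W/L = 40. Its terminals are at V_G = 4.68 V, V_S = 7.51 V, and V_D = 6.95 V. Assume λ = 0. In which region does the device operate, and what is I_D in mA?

Triode; I_D = 8.24 mA

V_SG = V_S − V_G = 7.51 − 4.68 = 2.83 V; V_SD = V_S − V_D = 7.51 − 6.95 = 0.56 V.
k_p = μ_pC_ox · (W/L) = 6.76 mA/V².
V_ov = V_SG − |V_tp| = 2.83 − 0.374 = 2.46 V.
Since V_SD = 0.56 V < V_ov = 2.46 V, the device is in the triode region.
I_D = k_p [V_ov · V_SD − ½ V_SD²] = 6.76 × [2.46 × 0.56 − 0.5 × 0.56²] = 8.24 mA.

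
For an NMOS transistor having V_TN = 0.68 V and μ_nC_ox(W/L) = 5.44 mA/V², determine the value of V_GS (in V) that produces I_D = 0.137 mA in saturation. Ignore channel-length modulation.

V_GS = 0.904 V

In saturation I_D = ½ k_n (V_GS − V_TN)², so V_GS − V_TN = √(2 I_D / k_n) = √(2 × 0.137 / 5.44) = 0.224 V.
V_GS = 0.68 + 0.224 = 0.904 V.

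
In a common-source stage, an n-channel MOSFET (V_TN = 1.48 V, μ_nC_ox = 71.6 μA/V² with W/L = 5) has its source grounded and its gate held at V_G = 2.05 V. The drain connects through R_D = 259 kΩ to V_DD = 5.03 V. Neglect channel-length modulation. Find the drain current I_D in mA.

V_GS = V_G = 2.05 V, so V_ov = 2.05 − 1.48 = 0.57 V.
k_n = μ_nC_ox · (W/L) = 0.358 mA/V².
Assume saturation: I_D = ½ k_n V_ov² = 0.5 × 0.358 × 0.57² = 0.0582 mA, giving V_DS = V_DD − I_D R_D = 5.03 − 0.0582 × 259 = -10 V.
But -10 V < V_ov = 0.57 V, so the device is actually in triode.
In triode I_D = k_n[V_ov V_DS − ½ V_DS²] and I_D = (V_DD − V_DS)/R_D. Equating: 46.4 V_DS² − 53.85 V_DS + 5.03 = 0, giving V_DS = 0.102 V (the root below V_ov).
I_D = (5.03 − 0.102) / 259 = 0.019 mA.

I_D = 0.0190 mA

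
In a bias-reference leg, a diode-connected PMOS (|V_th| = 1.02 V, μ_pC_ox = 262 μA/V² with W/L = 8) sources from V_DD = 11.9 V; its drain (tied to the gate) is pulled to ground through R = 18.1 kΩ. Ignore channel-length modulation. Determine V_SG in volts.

With gate tied to drain, V_SG = V_SD ≥ V_SG − |V_th|, so the device is in saturation.
k_p = μ_pC_ox · (W/L) = 2.096 mA/V².
KCL at the drain: ½ k_p (V_SG − |V_th|)² = (V_DD − V_SG)/R.
Let x = V_SG − 1.02. Then 19 x² + x − 10.88 = 0, giving x = 0.731 V (positive root), so V_SG = 1.75 V.
I_D = (V_DD − V_SG)/R = (11.9 − 1.75) / 18.1 = 0.561 mA.

V_SG = 1.75 V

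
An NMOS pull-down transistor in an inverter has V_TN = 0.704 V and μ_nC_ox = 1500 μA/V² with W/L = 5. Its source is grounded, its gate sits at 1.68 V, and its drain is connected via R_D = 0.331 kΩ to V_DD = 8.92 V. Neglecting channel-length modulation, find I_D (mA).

V_GS = V_G = 1.68 V, so V_ov = 1.68 − 0.704 = 0.976 V.
k_n = μ_nC_ox · (W/L) = 7.5 mA/V².
Assume saturation: I_D = ½ k_n V_ov² = 0.5 × 7.5 × 0.976² = 3.57 mA, giving V_DS = V_DD − I_D R_D = 8.92 − 3.57 × 0.331 = 7.74 V.
V_DS = 7.74 V ≥ V_ov = 0.976 V, confirming saturation.

I_D = 3.57 mA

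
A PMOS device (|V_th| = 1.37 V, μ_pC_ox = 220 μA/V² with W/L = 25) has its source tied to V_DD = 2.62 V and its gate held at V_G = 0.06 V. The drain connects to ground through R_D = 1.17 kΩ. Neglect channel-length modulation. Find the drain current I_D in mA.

V_SG = V_DD − V_G = 2.62 − 0.06 = 2.56 V, so V_ov = 2.56 − 1.37 = 1.19 V.
k_p = μ_pC_ox · (W/L) = 5.5 mA/V².
Assume saturation: I_D = ½ k_p V_ov² = 0.5 × 5.5 × 1.19² = 3.89 mA, giving V_SD = V_DD − I_D R_D = 2.62 − 3.89 × 1.17 = -1.94 V.
But -1.94 V < V_ov = 1.19 V, so the device is actually in triode.
In triode I_D = k_p[V_ov V_SD − ½ V_SD²] and I_D = (V_DD − V_SD)/R_D. Equating: 3.22 V_SD² − 8.658 V_SD + 2.62 = 0, giving V_SD = 0.347 V (the root below V_ov).
I_D = (2.62 − 0.347) / 1.17 = 1.94 mA.

I_D = 1.94 mA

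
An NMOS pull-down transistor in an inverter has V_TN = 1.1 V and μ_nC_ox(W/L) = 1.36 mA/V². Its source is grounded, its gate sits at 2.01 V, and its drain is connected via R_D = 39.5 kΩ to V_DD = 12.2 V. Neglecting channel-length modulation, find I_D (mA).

V_GS = V_G = 2.01 V, so V_ov = 2.01 − 1.1 = 0.91 V.
Assume saturation: I_D = ½ k_n V_ov² = 0.5 × 1.36 × 0.91² = 0.563 mA, giving V_DS = V_DD − I_D R_D = 12.2 − 0.563 × 39.5 = -10 V.
But -10 V < V_ov = 0.91 V, so the device is actually in triode.
In triode I_D = k_n[V_ov V_DS − ½ V_DS²] and I_D = (V_DD − V_DS)/R_D. Equating: 26.9 V_DS² − 49.89 V_DS + 12.2 = 0, giving V_DS = 0.29 V (the root below V_ov).
I_D = (12.2 − 0.29) / 39.5 = 0.302 mA.

I_D = 0.302 mA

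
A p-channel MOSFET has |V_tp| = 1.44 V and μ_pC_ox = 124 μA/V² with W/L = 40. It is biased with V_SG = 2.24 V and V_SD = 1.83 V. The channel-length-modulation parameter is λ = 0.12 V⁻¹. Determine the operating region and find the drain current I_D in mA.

Saturation; I_D = 1.94 mA

k_p = μ_pC_ox · (W/L) = 4.96 mA/V².
V_ov = V_SG − |V_tp| = 2.24 − 1.44 = 0.8 V.
Since V_SD = 1.83 V ≥ V_ov = 0.8 V, the device is in saturation.
I_D = ½ k_p V_ov² (1 + λ V_SD) = 0.5 × 4.96 × 0.8² × (1 + 0.12 × 1.83) = 1.94 mA.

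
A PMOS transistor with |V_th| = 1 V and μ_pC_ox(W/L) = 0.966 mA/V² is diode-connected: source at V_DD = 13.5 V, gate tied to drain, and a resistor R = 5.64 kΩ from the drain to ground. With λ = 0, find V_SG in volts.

V_SG = 2.97 V

With gate tied to drain, V_SG = V_SD ≥ V_SG − |V_th|, so the device is in saturation.
KCL at the drain: ½ k_p (V_SG − |V_th|)² = (V_DD − V_SG)/R.
Let x = V_SG − 1. Then 2.72 x² + x − 12.5 = 0, giving x = 1.97 V (positive root), so V_SG = 2.97 V.
I_D = (V_DD − V_SG)/R = (13.5 − 2.97) / 5.64 = 1.87 mA.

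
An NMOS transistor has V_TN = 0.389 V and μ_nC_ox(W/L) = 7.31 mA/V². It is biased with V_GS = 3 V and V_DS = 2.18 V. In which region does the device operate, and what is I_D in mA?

V_ov = V_GS − V_TN = 3 − 0.389 = 2.61 V.
Since V_DS = 2.18 V < V_ov = 2.61 V, the device is in the triode region.
I_D = k_n [V_ov · V_DS − ½ V_DS²] = 7.31 × [2.61 × 2.18 − 0.5 × 2.18²] = 24.2 mA.

Triode; I_D = 24.2 mA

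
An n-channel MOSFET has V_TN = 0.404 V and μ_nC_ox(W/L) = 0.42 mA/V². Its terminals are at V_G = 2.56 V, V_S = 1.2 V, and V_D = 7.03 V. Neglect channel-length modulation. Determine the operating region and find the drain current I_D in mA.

Saturation; I_D = 0.192 mA

V_GS = V_G − V_S = 2.56 − 1.2 = 1.36 V; V_DS = V_D − V_S = 7.03 − 1.2 = 5.83 V.
V_ov = V_GS − V_TN = 1.36 − 0.404 = 0.956 V.
Since V_DS = 5.83 V ≥ V_ov = 0.956 V, the device is in saturation.
I_D = ½ k_n V_ov² = 0.5 × 0.42 × 0.956² = 0.192 mA.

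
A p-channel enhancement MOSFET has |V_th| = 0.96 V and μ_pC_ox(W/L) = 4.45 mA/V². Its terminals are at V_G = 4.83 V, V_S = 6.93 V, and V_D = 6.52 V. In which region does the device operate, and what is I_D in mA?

V_SG = V_S − V_G = 6.93 − 4.83 = 2.1 V; V_SD = V_S − V_D = 6.93 − 6.52 = 0.41 V.
V_ov = V_SG − |V_th| = 2.1 − 0.96 = 1.14 V.
Since V_SD = 0.41 V < V_ov = 1.14 V, the device is in the triode region.
I_D = k_p [V_ov · V_SD − ½ V_SD²] = 4.45 × [1.14 × 0.41 − 0.5 × 0.41²] = 1.71 mA.

Triode; I_D = 1.71 mA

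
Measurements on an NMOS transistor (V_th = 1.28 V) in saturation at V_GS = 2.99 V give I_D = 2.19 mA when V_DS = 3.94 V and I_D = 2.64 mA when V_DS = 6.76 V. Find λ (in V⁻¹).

λ = 0.102 V⁻¹

With V_GS fixed, I_D ∝ (1 + λ V_DS) in saturation, so I_D2/I_D1 = (1 + λ V_DS2)/(1 + λ V_DS1).
2.64/2.19 = 1.205 = (1 + 6.76 λ)/(1 + 3.94 λ).
Solving: λ (I_D1 V_DS2 − I_D2 V_DS1) = I_D2 − I_D1, so λ = (2.64 − 2.19) / (2.19 × 6.76 − 2.64 × 3.94) = 0.45 / 4.4 = 0.102 V⁻¹.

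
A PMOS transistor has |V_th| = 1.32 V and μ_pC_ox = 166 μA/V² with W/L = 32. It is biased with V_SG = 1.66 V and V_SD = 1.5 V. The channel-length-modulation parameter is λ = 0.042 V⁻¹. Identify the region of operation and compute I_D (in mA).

k_p = μ_pC_ox · (W/L) = 5.312 mA/V².
V_ov = V_SG − |V_th| = 1.66 − 1.32 = 0.34 V.
Since V_SD = 1.5 V ≥ V_ov = 0.34 V, the device is in saturation.
I_D = ½ k_p V_ov² (1 + λ V_SD) = 0.5 × 5.312 × 0.34² × (1 + 0.042 × 1.5) = 0.326 mA.

Saturation; I_D = 0.326 mA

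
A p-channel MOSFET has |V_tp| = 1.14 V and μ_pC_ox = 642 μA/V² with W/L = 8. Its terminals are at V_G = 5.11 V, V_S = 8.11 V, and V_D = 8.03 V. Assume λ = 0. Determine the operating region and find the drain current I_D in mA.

V_SG = V_S − V_G = 8.11 − 5.11 = 3 V; V_SD = V_S − V_D = 8.11 − 8.03 = 0.08 V.
k_p = μ_pC_ox · (W/L) = 5.136 mA/V².
V_ov = V_SG − |V_tp| = 3 − 1.14 = 1.86 V.
Since V_SD = 0.08 V < V_ov = 1.86 V, the device is in the triode region.
I_D = k_p [V_ov · V_SD − ½ V_SD²] = 5.136 × [1.86 × 0.08 − 0.5 × 0.08²] = 0.748 mA.

Triode; I_D = 0.748 mA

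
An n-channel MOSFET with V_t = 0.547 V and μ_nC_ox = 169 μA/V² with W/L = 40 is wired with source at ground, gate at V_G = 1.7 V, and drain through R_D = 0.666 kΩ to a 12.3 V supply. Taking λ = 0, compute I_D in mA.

I_D = 4.49 mA

V_GS = V_G = 1.7 V, so V_ov = 1.7 − 0.547 = 1.15 V.
k_n = μ_nC_ox · (W/L) = 6.76 mA/V².
Assume saturation: I_D = ½ k_n V_ov² = 0.5 × 6.76 × 1.15² = 4.49 mA, giving V_DS = V_DD − I_D R_D = 12.3 − 4.49 × 0.666 = 9.31 V.
V_DS = 9.31 V ≥ V_ov = 1.15 V, confirming saturation.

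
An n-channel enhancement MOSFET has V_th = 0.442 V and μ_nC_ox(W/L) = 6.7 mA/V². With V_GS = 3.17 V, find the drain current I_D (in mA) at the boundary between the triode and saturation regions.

At the boundary V_DS = V_ov = V_GS − V_th = 3.17 − 0.442 = 2.73 V.
I_D = ½ k_n V_ov² = 0.5 × 6.7 × 2.73² = 24.9 mA.

I_D = 24.9 mA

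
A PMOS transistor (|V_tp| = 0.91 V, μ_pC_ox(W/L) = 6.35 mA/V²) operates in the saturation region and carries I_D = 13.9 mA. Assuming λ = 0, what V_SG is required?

In saturation I_D = ½ k_p (V_SG − |V_tp|)², so V_SG − |V_tp| = √(2 I_D / k_p) = √(2 × 13.9 / 6.35) = 2.09 V.
V_SG = 0.91 + 2.09 = 3 V.

V_SG = 3.00 V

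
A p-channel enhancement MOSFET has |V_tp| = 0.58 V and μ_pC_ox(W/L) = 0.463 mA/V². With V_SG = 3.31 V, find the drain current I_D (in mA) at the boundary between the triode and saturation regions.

I_D = 1.73 mA

At the boundary V_SD = V_ov = V_SG − |V_tp| = 3.31 − 0.58 = 2.73 V.
I_D = ½ k_p V_ov² = 0.5 × 0.463 × 2.73² = 1.73 mA.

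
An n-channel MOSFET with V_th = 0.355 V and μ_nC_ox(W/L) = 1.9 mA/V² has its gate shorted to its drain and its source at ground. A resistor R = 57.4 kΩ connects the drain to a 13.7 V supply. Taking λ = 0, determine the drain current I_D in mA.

With gate tied to drain, V_GS = V_DS ≥ V_GS − V_th, so the device is in saturation.
KCL at the drain: ½ k_n (V_GS − V_th)² = (V_DD − V_GS)/R.
Let x = V_GS − 0.355. Then 54.5 x² + x − 13.34 = 0, giving x = 0.486 V (positive root), so V_GS = 0.841 V.
I_D = (V_DD − V_GS)/R = (13.7 − 0.841) / 57.4 = 0.224 mA.

I_D = 0.224 mA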